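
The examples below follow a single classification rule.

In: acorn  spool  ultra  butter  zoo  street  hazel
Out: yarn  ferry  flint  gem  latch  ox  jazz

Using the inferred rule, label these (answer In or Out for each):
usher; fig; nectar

In, Out, In

The rule appears to be: has ≥ 2 vowels.
usher: 2 vowels — qualifies, so In. fig: 1 vowel — fails this test, so Out. nectar: 2 vowels — qualifies, so In.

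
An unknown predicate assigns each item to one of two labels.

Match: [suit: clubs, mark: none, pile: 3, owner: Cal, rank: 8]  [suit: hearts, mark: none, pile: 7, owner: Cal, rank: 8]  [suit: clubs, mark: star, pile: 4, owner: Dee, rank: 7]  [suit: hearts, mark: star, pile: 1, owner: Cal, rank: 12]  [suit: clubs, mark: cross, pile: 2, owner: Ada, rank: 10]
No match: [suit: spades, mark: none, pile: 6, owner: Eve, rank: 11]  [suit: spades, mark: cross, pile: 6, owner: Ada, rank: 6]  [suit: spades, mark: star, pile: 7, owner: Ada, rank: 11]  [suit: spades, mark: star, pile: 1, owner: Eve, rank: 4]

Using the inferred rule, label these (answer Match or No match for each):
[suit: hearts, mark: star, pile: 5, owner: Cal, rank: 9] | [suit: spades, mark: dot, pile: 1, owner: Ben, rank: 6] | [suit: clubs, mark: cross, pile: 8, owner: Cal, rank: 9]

'Match' ⟺ suit is not spades.
Match: [suit: hearts, mark: star, pile: 5, owner: Cal, rank: 9], since suit is hearts. No match: [suit: spades, mark: dot, pile: 1, owner: Ben, rank: 6], since suit is spades. Match: [suit: clubs, mark: cross, pile: 8, owner: Cal, rank: 9], since suit is clubs.

Match, No match, Match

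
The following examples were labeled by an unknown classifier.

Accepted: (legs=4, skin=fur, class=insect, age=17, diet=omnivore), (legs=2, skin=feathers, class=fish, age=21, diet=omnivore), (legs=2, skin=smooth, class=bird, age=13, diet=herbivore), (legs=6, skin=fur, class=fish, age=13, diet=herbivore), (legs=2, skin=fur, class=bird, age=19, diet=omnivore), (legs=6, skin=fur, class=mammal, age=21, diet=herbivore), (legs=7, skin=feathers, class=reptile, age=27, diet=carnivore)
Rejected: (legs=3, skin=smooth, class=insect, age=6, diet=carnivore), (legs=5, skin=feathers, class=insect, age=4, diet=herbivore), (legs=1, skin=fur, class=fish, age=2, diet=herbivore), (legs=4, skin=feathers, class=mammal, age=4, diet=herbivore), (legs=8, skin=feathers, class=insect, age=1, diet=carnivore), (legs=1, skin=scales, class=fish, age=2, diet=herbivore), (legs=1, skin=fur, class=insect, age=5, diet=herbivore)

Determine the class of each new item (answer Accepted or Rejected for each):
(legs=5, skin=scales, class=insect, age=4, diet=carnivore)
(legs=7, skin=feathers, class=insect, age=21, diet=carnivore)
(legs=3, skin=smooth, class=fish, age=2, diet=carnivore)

Rejected, Accepted, Rejected

The pattern is that an item is 'Accepted' exactly when: age ≥ 13.
(legs=5, skin=scales, class=insect, age=4, diet=carnivore): Rejected (age = 4).
(legs=7, skin=feathers, class=insect, age=21, diet=carnivore): Accepted (age = 21).
(legs=3, skin=smooth, class=fish, age=2, diet=carnivore): Rejected (age = 2).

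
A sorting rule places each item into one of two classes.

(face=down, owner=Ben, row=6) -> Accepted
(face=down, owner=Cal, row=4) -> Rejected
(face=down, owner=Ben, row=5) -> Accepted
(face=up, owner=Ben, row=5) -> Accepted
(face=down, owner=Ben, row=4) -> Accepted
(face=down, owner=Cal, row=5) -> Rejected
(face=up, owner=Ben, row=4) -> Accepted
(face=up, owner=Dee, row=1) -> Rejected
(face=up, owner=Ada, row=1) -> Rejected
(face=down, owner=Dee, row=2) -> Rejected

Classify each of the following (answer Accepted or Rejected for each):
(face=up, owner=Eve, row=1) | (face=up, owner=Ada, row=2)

The classifier is using: owner is Ben.
(face=up, owner=Eve, row=1): Rejected (owner is Eve).
(face=up, owner=Ada, row=2): Rejected (owner is Ada).

Rejected, Rejected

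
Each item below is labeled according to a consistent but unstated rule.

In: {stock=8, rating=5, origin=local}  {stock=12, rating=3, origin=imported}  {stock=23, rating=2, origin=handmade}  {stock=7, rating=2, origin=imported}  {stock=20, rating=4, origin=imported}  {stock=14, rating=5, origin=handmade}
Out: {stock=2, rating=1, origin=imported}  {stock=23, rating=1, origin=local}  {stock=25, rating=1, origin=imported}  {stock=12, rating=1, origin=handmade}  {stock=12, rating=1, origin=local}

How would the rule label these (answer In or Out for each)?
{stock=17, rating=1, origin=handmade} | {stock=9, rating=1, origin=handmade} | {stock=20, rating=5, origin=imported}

Out, Out, In

The classifier is using: rating ≥ 2.
{stock=17, rating=1, origin=handmade}: rating = 1, does not pass → Out.
{stock=9, rating=1, origin=handmade}: rating = 1, does not pass → Out.
{stock=20, rating=5, origin=imported}: rating = 5, matches → In.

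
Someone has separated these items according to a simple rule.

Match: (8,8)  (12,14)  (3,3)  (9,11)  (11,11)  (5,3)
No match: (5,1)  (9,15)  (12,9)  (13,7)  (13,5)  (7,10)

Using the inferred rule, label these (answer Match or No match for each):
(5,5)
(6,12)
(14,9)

Match, No match, No match

The simplest hypothesis consistent with all the labels is: |first − second| ≤ 2.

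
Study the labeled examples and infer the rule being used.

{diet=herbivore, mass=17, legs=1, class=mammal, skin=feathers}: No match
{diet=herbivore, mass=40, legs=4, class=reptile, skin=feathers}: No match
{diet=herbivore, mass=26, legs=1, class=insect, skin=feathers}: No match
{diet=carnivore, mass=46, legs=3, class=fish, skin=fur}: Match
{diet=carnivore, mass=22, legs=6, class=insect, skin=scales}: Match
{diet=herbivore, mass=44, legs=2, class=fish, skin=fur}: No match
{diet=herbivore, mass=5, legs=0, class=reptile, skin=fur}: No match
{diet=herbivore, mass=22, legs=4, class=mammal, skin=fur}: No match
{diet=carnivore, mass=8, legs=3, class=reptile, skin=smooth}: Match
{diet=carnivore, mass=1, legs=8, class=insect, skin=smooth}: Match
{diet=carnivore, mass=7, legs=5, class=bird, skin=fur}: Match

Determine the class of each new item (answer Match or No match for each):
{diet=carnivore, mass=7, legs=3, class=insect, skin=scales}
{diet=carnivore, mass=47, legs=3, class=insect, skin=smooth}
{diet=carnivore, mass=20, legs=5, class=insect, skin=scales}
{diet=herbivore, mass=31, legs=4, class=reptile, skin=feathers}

One predicate separates the groups cleanly: diet is carnivore.
{diet=carnivore, mass=7, legs=3, class=insect, skin=scales} — diet is carnivore, hence Match. {diet=carnivore, mass=47, legs=3, class=insect, skin=smooth} — diet is carnivore, hence Match. {diet=carnivore, mass=20, legs=5, class=insect, skin=scales} — diet is carnivore, hence Match. {diet=herbivore, mass=31, legs=4, class=reptile, skin=feathers} — diet is herbivore, hence No match.

Match, Match, Match, No match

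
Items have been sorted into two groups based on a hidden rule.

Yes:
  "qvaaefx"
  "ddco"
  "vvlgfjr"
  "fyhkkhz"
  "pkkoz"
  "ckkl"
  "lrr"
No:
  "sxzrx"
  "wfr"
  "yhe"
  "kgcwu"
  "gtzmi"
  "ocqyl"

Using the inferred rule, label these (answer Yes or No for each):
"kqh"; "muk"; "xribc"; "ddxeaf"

Looking at the examples, the only property every 'Yes' case has and every 'No' case lacks is: has a double letter.
"kqh" — no doubled letter, hence No. "muk" — no doubled letter, hence No. "xribc" — no doubled letter, hence No. "ddxeaf" — 'dd' doubled, hence Yes.

No, No, No, Yes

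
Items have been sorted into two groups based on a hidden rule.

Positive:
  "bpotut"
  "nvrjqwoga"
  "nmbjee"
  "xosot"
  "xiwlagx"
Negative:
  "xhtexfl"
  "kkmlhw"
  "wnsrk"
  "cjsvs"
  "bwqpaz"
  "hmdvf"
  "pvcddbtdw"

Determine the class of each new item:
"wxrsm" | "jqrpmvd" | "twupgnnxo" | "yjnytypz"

Negative, Negative, Positive, Negative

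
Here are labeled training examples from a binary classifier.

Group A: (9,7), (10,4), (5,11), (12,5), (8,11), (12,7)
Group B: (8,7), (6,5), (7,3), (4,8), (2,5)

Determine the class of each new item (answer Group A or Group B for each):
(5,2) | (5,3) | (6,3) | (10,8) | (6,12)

Group B, Group B, Group B, Group A, Group A

One predicate separates the groups cleanly: max ≥ 9.
(5,2): max 5, fails the rule → Group B. (5,3): max 5, fails the rule → Group B. (6,3): max 6, fails the rule → Group B. (10,8): max 10, matches → Group A. (6,12): max 12, matches → Group A.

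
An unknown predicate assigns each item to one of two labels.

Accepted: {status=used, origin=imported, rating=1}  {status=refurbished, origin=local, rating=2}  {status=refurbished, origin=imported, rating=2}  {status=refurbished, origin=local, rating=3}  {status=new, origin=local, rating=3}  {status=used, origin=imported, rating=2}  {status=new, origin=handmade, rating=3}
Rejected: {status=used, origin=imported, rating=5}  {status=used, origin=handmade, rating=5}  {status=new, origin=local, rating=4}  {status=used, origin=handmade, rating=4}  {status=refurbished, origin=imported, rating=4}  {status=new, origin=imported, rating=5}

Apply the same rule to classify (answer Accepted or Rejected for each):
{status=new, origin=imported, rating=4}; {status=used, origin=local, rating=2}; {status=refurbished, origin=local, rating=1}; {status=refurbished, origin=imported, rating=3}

Rejected, Accepted, Accepted, Accepted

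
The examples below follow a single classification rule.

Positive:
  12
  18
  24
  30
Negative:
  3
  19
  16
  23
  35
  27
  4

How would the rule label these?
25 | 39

Negative, Negative

The rule appears to be: multiple of 6.
25 → 25 = 6·4 + 1 → Negative. 39 → 39 = 6·6 + 3 → Negative.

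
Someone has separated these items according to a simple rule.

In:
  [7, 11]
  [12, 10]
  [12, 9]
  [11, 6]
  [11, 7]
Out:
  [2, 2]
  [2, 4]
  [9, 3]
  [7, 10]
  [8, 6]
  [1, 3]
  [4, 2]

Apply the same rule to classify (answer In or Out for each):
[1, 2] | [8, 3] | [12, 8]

Out, Out, In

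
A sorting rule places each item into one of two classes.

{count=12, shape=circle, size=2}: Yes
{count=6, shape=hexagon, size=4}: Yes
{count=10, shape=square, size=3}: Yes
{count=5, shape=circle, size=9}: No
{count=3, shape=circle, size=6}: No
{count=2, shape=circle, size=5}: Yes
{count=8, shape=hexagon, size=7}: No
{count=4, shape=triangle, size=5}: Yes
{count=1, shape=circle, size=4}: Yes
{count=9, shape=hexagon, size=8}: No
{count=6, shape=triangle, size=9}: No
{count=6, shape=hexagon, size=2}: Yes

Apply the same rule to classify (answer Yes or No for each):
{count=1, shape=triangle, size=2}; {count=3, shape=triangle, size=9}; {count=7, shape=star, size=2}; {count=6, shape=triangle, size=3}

'Yes' ⟺ size ≤ 5.

Yes, No, Yes, Yes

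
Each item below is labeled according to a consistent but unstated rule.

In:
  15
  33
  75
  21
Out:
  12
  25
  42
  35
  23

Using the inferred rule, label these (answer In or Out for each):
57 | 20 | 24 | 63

In, Out, Out, In

The simplest hypothesis consistent with all the labels is: ≡ 3 (mod 6).
57 — 57 mod 6 = 3, hence In.
20 — 20 mod 6 = 2, hence Out.
24 — 24 mod 6 = 0, hence Out.
63 — 63 mod 6 = 3, hence In.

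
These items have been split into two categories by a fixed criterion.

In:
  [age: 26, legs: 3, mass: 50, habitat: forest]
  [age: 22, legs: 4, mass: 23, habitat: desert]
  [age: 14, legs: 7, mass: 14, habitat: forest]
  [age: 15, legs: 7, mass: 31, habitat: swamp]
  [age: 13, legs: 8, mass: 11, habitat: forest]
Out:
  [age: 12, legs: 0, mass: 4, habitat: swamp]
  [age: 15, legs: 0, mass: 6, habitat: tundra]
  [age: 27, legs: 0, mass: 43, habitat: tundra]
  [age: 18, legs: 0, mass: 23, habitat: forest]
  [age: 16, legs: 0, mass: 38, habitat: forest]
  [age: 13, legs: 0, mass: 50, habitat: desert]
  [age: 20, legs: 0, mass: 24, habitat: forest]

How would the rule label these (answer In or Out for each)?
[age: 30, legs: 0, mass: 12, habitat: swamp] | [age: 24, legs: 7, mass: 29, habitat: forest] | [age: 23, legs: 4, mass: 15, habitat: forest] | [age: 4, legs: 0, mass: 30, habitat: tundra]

Out, In, In, Out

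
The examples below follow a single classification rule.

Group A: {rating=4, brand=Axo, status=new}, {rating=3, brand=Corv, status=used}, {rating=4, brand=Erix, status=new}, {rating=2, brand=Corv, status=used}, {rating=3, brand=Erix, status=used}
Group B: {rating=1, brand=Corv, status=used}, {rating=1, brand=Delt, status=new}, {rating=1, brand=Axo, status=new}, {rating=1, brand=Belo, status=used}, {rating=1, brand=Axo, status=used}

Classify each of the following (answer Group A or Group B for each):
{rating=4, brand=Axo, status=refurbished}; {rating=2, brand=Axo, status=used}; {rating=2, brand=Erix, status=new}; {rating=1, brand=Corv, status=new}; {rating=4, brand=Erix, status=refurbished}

Group A, Group A, Group A, Group B, Group A

One predicate separates the groups cleanly: rating ≥ 2.
{rating=4, brand=Axo, status=refurbished}: rating = 4, qualifies → Group A.
{rating=2, brand=Axo, status=used}: rating = 2, qualifies → Group A.
{rating=2, brand=Erix, status=new}: rating = 2, qualifies → Group A.
{rating=1, brand=Corv, status=new}: rating = 1, doesn't qualify → Group B.
{rating=4, brand=Erix, status=refurbished}: rating = 4, qualifies → Group A.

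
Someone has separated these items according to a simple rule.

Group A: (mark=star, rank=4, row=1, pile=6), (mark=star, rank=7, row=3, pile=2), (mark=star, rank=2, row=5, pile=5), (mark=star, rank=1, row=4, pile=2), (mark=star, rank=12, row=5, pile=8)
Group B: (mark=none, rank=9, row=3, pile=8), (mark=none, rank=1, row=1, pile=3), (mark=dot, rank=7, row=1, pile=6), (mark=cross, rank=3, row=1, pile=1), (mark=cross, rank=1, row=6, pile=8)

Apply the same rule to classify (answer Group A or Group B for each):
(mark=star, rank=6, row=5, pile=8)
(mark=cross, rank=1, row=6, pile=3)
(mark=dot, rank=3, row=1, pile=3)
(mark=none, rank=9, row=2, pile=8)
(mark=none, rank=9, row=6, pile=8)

Group A, Group B, Group B, Group B, Group B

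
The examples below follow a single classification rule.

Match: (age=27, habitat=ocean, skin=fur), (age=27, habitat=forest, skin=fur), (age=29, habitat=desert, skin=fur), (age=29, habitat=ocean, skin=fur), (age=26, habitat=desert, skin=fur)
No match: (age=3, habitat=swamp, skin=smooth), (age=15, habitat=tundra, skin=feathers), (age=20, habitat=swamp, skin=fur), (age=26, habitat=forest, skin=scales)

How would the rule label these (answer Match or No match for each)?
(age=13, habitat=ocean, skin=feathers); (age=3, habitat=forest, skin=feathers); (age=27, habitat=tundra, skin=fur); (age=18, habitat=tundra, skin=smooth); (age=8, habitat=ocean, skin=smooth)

No match, No match, Match, No match, No match

The common property of the 'Match' items is: skin is fur AND age ≥ 26. No 'No match' item has it.
No match: (age=13, habitat=ocean, skin=feathers), since skin is feathers, age = 13. No match: (age=3, habitat=forest, skin=feathers), since skin is feathers, age = 3. Match: (age=27, habitat=tundra, skin=fur), since skin is fur, age = 27. No match: (age=18, habitat=tundra, skin=smooth), since skin is smooth, age = 18. No match: (age=8, habitat=ocean, skin=smooth), since skin is smooth, age = 8.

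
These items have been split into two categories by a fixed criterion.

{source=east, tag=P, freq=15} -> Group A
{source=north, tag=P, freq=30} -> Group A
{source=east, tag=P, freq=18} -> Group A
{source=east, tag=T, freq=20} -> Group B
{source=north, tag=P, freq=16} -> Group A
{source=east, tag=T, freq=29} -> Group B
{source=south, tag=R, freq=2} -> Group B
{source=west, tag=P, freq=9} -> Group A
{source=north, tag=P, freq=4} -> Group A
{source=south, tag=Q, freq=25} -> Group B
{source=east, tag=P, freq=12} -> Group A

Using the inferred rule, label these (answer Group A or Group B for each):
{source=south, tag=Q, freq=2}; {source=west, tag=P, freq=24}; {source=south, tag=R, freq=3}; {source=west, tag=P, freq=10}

The pattern is that an item is 'Group A' exactly when: tag is P.
Group B: {source=south, tag=Q, freq=2}, since tag is Q. Group A: {source=west, tag=P, freq=24}, since tag is P. Group B: {source=south, tag=R, freq=3}, since tag is R. Group A: {source=west, tag=P, freq=10}, since tag is P.

Group B, Group A, Group B, Group A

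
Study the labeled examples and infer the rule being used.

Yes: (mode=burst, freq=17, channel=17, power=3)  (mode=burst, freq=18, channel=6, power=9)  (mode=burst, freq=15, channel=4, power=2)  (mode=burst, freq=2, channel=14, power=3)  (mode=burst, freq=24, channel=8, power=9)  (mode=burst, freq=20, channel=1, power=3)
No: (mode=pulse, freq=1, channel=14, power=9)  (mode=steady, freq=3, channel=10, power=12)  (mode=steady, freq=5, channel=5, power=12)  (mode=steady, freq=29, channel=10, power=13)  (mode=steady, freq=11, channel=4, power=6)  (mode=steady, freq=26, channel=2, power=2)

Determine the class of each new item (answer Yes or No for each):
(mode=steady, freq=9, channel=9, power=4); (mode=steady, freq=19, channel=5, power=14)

No, No

Checking candidate rules against both groups, what survives is: mode is burst.
(mode=steady, freq=9, channel=9, power=4): mode is steady — lacks this property, so No.
(mode=steady, freq=19, channel=5, power=14): mode is steady — lacks this property, so No.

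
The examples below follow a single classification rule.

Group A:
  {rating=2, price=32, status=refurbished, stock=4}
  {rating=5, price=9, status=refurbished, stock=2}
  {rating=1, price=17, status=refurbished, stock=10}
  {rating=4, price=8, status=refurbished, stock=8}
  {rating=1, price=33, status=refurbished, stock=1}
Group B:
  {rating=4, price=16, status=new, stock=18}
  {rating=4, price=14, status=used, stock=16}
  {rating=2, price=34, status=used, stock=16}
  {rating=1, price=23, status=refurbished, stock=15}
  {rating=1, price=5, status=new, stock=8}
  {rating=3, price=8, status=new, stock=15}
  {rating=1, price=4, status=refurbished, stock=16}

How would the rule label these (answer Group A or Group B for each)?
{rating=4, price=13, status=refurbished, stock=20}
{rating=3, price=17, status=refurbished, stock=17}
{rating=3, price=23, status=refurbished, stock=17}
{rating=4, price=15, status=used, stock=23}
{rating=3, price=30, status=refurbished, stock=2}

Group B, Group B, Group B, Group B, Group A

All 'Group A' examples share one property — status is refurbished AND stock ≤ 10 — and every 'Group B' example lacks it.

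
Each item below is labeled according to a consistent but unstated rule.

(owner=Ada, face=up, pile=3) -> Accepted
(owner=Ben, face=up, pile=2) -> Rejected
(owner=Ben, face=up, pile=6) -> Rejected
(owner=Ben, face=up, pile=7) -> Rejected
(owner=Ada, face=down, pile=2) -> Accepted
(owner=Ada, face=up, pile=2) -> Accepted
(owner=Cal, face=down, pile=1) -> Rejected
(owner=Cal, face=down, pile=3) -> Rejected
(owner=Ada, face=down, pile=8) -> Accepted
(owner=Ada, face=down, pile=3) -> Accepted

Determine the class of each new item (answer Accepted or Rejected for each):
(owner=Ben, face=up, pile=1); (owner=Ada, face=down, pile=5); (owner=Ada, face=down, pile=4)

All 'Accepted' examples share one property — owner is Ada — and every 'Rejected' example lacks it.

Rejected, Accepted, Accepted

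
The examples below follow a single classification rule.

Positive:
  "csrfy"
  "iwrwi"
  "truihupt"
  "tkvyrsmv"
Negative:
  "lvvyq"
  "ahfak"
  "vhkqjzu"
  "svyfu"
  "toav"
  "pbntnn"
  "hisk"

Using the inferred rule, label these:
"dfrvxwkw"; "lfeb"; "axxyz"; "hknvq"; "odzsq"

Positive, Negative, Negative, Negative, Negative

The distinguishing property — contains 'r' — holds for all the 'Positive' cases and none of the 'Negative' cases.
Positive: "dfrvxwkw", since has 'r'. Negative: "lfeb", since no 'r'. Negative: "axxyz", since no 'r'. Negative: "hknvq", since no 'r'. Negative: "odzsq", since no 'r'.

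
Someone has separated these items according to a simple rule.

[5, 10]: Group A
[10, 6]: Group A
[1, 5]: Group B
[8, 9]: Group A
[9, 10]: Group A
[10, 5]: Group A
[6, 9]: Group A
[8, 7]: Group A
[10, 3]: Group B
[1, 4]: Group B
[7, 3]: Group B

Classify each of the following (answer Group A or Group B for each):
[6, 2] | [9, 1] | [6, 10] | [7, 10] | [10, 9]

Group B, Group B, Group A, Group A, Group A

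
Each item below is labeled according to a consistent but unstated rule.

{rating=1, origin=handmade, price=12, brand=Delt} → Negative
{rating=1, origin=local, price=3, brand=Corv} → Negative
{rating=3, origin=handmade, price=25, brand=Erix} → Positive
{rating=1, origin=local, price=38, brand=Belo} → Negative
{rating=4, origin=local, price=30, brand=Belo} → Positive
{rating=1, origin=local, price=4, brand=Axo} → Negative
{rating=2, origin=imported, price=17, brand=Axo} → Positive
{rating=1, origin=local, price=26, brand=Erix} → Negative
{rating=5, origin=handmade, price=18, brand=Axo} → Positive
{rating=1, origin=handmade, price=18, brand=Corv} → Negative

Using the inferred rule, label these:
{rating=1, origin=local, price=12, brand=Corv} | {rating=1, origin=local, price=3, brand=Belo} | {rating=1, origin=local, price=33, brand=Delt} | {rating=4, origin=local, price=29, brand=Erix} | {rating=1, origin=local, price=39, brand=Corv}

All 'Positive' examples share one property — rating ≥ 2 — and every 'Negative' example lacks it.
{rating=1, origin=local, price=12, brand=Corv}: rating = 1, fails the rule → Negative.
{rating=1, origin=local, price=3, brand=Belo}: rating = 1, fails the rule → Negative.
{rating=1, origin=local, price=33, brand=Delt}: rating = 1, fails the rule → Negative.
{rating=4, origin=local, price=29, brand=Erix}: rating = 4, matches → Positive.
{rating=1, origin=local, price=39, brand=Corv}: rating = 1, fails the rule → Negative.

Negative, Negative, Negative, Positive, Negative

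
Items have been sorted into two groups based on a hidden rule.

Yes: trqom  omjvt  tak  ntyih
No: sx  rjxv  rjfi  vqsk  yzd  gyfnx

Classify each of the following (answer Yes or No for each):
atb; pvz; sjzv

One predicate separates the groups cleanly: contains 't'.

Yes, No, No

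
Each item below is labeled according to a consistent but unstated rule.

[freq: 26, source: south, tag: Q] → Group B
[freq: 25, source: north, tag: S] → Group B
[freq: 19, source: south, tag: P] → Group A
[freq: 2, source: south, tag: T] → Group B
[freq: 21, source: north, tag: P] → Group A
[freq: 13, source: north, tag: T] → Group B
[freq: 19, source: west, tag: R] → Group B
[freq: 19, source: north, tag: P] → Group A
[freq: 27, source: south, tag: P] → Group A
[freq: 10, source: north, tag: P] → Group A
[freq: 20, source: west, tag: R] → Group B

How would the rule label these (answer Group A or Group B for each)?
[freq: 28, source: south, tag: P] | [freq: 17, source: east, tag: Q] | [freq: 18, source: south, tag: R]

The pattern is that an item is 'Group A' exactly when: tag is P.
[freq: 28, source: south, tag: P] — tag is P, hence Group A. [freq: 17, source: east, tag: Q] — tag is Q, hence Group B. [freq: 18, source: south, tag: R] — tag is R, hence Group B.

Group A, Group B, Group B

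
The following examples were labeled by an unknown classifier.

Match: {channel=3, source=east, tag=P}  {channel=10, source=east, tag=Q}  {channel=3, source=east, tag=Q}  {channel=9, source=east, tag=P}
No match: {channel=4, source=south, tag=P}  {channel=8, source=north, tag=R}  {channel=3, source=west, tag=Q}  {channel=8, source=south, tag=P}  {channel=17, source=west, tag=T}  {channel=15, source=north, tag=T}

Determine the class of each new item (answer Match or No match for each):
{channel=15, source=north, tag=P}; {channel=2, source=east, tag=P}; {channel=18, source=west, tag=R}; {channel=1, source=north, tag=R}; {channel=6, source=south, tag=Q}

No match, Match, No match, No match, No match

The common property of the 'Match' items is: source is east. No 'No match' item has it.
{channel=15, source=north, tag=P} — source is north, hence No match. {channel=2, source=east, tag=P} — source is east, hence Match. {channel=18, source=west, tag=R} — source is west, hence No match. {channel=1, source=north, tag=R} — source is north, hence No match. {channel=6, source=south, tag=Q} — source is south, hence No match.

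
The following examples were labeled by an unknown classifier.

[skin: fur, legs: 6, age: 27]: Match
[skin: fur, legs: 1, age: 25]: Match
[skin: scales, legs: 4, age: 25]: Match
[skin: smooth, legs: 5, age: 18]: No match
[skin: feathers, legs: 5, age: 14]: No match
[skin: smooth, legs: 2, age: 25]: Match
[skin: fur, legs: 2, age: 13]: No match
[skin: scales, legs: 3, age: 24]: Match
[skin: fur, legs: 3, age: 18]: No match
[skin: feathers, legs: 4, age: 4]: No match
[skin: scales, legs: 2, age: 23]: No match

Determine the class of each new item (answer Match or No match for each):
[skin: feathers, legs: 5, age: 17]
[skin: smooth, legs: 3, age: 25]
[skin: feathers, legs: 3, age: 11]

The rule appears to be: age ≥ 24.

No match, Match, No match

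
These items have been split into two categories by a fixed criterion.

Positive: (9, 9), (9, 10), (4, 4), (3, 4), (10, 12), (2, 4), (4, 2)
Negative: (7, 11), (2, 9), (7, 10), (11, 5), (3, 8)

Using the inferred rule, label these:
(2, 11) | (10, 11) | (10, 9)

Negative, Positive, Positive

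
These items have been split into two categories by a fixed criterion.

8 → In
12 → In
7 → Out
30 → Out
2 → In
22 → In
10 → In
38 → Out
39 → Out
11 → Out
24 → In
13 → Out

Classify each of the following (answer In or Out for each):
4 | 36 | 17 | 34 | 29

In, Out, Out, Out, Out

'In' ⟺ even AND at most 24.
4: 4 is even, 4 ≤ 24 — has this property, so In. 36: 36 is even, 36 > 24 — doesn't qualify, so Out. 17: 17 is odd, 17 ≤ 24 — doesn't qualify, so Out. 34: 34 is even, 34 > 24 — doesn't qualify, so Out. 29: 29 is odd, 29 > 24 — doesn't qualify, so Out.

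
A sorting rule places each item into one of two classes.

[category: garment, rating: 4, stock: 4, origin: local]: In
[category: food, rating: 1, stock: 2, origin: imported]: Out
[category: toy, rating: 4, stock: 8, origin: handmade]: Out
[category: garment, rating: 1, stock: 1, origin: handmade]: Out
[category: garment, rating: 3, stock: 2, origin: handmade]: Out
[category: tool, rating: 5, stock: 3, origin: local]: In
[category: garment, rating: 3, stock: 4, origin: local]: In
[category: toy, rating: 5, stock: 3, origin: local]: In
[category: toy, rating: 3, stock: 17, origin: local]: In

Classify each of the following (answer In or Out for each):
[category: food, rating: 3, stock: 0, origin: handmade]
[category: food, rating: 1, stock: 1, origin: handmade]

Out, Out

The simplest hypothesis consistent with all the labels is: origin is local.
[category: food, rating: 3, stock: 0, origin: handmade]: origin is handmade — does not pass, so Out.
[category: food, rating: 1, stock: 1, origin: handmade]: origin is handmade — does not pass, so Out.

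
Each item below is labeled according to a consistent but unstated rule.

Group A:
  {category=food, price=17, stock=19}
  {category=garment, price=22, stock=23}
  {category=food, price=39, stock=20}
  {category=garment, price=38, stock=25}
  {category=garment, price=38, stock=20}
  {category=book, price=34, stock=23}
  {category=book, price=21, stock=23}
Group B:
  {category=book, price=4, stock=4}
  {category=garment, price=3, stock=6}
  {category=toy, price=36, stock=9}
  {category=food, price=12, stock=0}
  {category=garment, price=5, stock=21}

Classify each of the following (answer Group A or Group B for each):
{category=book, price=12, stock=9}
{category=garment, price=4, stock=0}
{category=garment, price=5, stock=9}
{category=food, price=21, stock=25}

The pattern is that an item is 'Group A' exactly when: stock ≥ 19 AND price ≥ 12.
{category=book, price=12, stock=9}: stock = 9, price = 12 — doesn't qualify, so Group B. {category=garment, price=4, stock=0}: stock = 0, price = 4 — doesn't qualify, so Group B. {category=garment, price=5, stock=9}: stock = 9, price = 5 — doesn't qualify, so Group B. {category=food, price=21, stock=25}: stock = 25, price = 21 — meets the rule, so Group A.

Group B, Group B, Group B, Group A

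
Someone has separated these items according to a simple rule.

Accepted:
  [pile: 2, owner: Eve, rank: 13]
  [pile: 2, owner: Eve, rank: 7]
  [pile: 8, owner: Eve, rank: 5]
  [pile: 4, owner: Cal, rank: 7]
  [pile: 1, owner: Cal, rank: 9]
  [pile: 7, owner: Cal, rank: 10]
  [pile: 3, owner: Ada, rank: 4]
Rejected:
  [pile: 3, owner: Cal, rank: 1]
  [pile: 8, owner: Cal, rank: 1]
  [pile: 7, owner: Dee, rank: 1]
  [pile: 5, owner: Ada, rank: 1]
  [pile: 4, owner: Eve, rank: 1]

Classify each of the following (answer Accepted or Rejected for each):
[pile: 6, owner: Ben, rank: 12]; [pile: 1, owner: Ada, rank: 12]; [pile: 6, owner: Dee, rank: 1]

The classifier is using: rank ≥ 4.

Accepted, Accepted, Rejected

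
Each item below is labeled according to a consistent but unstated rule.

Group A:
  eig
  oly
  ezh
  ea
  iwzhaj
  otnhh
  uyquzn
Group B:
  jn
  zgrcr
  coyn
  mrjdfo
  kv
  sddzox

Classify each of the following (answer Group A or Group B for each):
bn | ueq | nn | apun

The pattern is that an item is 'Group A' exactly when: starts with a vowel.

Group B, Group A, Group B, Group A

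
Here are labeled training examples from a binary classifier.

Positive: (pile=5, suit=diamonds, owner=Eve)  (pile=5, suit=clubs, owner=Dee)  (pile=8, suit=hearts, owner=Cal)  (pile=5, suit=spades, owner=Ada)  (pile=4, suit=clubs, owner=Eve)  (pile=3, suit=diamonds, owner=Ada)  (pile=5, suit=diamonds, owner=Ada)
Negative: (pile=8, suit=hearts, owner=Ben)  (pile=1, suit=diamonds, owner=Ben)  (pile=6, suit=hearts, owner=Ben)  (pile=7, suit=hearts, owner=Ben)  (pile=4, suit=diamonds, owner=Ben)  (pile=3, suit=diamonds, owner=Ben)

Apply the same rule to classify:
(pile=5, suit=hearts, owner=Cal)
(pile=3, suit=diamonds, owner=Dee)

Rule: owner is not Ben. This holds for each 'Positive' example and fails for each 'Negative' one.
(pile=5, suit=hearts, owner=Cal) → owner is Cal → Positive.
(pile=3, suit=diamonds, owner=Dee) → owner is Dee → Positive.

Positive, Positive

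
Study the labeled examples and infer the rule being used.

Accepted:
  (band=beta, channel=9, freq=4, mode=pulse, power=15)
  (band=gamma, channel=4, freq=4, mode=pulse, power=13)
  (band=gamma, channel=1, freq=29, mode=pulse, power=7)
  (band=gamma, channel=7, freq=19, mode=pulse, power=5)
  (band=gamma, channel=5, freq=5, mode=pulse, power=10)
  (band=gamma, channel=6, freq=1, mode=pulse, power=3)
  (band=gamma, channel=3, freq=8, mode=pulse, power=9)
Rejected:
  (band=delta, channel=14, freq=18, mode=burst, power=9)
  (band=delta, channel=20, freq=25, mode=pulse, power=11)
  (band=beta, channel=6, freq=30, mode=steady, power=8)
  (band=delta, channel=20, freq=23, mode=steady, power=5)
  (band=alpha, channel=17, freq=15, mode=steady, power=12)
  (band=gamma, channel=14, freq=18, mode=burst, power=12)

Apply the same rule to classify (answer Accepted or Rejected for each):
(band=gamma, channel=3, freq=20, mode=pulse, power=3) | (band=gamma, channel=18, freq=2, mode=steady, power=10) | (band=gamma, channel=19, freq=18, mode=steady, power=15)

Every 'Accepted' example satisfies: mode is pulse AND channel ≤ 9. None of the 'Rejected' examples do.

Accepted, Rejected, Rejected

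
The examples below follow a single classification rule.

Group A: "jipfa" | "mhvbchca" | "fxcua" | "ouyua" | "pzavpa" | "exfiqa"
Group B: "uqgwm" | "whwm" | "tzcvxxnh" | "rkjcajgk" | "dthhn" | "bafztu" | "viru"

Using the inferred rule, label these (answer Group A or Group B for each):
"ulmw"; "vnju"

One predicate separates the groups cleanly: ends with 'a'.
"ulmw" → ends with 'w' → Group B.
"vnju" → ends with 'u' → Group B.

Group B, Group B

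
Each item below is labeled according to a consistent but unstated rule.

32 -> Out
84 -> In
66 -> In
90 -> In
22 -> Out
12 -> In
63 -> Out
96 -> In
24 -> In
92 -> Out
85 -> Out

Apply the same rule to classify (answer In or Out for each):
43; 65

Every 'In' example satisfies: multiple of 6. None of the 'Out' examples do.
43 → 43 = 6·7 + 1 → Out.
65 → 65 = 6·10 + 5 → Out.

Out, Out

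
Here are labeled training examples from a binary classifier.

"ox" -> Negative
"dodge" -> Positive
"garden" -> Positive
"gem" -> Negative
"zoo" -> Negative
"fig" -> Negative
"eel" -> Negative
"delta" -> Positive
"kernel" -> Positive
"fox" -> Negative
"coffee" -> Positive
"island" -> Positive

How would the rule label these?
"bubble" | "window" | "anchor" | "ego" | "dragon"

Positive, Positive, Positive, Negative, Positive

All 'Positive' examples share one property — length ≥ 5 — and every 'Negative' example lacks it.
"bubble" → length 6 → Positive. "window" → length 6 → Positive. "anchor" → length 6 → Positive. "ego" → length 3 → Negative. "dragon" → length 6 → Positive.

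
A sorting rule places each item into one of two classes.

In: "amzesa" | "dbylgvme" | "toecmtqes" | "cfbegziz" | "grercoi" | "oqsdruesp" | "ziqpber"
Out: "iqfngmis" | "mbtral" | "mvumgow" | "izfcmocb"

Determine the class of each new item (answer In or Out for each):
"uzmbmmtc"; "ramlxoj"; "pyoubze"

The common property of the 'In' items is: contains 'e'. No 'Out' item has it.
"uzmbmmtc" → no 'e' → Out.
"ramlxoj" → no 'e' → Out.
"pyoubze" → has 'e' → In.

Out, Out, In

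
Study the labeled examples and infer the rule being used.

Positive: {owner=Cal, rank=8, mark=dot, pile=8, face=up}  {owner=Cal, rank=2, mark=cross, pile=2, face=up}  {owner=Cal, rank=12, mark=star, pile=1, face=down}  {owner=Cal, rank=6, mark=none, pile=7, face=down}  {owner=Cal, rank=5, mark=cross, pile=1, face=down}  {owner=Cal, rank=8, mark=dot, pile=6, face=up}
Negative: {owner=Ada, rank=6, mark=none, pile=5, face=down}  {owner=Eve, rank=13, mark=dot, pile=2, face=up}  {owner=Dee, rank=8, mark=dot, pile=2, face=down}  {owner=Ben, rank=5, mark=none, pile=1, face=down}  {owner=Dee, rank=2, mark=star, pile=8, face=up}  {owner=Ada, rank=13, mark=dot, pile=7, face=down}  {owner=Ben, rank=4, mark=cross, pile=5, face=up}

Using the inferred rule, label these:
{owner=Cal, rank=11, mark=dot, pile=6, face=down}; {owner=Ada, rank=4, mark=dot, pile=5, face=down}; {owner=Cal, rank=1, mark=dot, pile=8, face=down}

Positive, Negative, Positive

Looking at the examples, the only property every 'Positive' case has and every 'Negative' case lacks is: owner is Cal.
{owner=Cal, rank=11, mark=dot, pile=6, face=down}: Positive (owner is Cal).
{owner=Ada, rank=4, mark=dot, pile=5, face=down}: Negative (owner is Ada).
{owner=Cal, rank=1, mark=dot, pile=8, face=down}: Positive (owner is Cal).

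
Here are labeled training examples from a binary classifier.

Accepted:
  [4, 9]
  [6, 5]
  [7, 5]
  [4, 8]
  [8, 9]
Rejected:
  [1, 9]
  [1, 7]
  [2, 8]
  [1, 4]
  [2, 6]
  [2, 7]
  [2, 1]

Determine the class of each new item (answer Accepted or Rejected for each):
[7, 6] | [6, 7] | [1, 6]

The pattern is that an item is 'Accepted' exactly when: sum ≥ 11.

Accepted, Accepted, Rejected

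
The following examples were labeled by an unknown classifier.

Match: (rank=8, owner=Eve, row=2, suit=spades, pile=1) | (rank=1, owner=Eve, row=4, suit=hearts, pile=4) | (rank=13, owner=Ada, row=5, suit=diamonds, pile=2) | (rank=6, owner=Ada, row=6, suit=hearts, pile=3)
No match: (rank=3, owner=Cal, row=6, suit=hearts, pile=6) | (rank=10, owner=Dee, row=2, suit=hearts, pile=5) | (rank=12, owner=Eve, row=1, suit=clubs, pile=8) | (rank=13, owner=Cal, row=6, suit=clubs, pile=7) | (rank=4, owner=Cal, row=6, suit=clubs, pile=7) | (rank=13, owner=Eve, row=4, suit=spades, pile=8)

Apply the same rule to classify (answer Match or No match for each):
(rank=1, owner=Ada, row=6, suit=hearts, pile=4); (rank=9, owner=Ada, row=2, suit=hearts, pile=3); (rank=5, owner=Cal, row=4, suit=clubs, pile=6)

Rule: pile ≤ 4. This holds for each 'Match' example and fails for each 'No match' one.
(rank=1, owner=Ada, row=6, suit=hearts, pile=4) → pile = 4 → Match.
(rank=9, owner=Ada, row=2, suit=hearts, pile=3) → pile = 3 → Match.
(rank=5, owner=Cal, row=4, suit=clubs, pile=6) → pile = 6 → No match.

Match, Match, No match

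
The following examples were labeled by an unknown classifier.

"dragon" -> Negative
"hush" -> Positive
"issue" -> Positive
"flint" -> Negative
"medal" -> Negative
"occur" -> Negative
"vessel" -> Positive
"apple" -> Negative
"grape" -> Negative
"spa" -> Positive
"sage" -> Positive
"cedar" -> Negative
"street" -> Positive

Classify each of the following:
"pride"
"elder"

Every 'Positive' example satisfies: contains 's'. None of the 'Negative' examples do.
"pride" — no 's', hence Negative. "elder" — no 's', hence Negative.

Negative, Negative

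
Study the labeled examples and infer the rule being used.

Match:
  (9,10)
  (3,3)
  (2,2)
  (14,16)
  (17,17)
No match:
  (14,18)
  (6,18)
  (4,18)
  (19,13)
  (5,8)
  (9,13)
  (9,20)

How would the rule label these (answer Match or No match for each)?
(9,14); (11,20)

The classifier is using: |first − second| ≤ 2.

No match, No match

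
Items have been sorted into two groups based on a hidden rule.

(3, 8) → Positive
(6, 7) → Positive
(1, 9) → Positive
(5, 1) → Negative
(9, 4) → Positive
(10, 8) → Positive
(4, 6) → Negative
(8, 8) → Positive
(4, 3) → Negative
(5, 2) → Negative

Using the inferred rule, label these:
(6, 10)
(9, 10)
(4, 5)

Rule: max ≥ 7. This holds for each 'Positive' example and fails for each 'Negative' one.
(6, 10): max 10 — meets the rule, so Positive.
(9, 10): max 10 — meets the rule, so Positive.
(4, 5): max 5 — does not pass, so Negative.

Positive, Positive, Negative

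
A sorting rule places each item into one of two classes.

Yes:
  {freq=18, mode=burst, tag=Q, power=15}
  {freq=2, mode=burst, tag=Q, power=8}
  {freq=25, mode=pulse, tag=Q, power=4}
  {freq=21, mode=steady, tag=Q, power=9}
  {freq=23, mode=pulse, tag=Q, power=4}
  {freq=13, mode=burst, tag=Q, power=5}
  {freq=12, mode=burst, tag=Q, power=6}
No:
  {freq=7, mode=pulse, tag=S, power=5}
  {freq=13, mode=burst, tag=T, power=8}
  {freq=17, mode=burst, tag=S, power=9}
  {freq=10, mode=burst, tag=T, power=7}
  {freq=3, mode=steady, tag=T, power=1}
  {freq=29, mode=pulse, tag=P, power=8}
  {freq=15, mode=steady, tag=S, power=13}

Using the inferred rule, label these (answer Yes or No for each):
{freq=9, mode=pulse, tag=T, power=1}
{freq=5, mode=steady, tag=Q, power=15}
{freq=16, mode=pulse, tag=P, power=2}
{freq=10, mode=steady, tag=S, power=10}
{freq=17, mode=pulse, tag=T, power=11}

No, Yes, No, No, No

The common property of the 'Yes' items is: tag is Q. No 'No' item has it.
{freq=9, mode=pulse, tag=T, power=1}: tag is T — doesn't qualify, so No. {freq=5, mode=steady, tag=Q, power=15}: tag is Q — satisfies this, so Yes. {freq=16, mode=pulse, tag=P, power=2}: tag is P — doesn't qualify, so No. {freq=10, mode=steady, tag=S, power=10}: tag is S — doesn't qualify, so No. {freq=17, mode=pulse, tag=T, power=11}: tag is T — doesn't qualify, so No.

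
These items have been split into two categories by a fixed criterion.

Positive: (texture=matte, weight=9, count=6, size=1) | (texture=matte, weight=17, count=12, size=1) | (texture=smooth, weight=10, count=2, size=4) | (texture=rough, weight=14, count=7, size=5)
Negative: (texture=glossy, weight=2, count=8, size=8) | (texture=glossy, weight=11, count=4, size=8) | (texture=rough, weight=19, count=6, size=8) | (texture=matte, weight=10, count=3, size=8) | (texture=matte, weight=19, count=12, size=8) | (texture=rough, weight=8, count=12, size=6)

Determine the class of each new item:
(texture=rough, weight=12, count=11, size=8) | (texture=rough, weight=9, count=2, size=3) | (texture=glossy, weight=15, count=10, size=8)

Negative, Positive, Negative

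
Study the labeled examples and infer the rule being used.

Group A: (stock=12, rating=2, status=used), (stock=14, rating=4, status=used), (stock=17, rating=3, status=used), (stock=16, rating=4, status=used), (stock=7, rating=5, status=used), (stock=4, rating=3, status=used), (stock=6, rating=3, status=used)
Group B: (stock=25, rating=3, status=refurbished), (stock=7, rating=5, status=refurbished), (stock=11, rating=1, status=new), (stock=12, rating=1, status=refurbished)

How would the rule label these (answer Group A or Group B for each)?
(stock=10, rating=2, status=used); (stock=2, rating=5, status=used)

Group A, Group A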